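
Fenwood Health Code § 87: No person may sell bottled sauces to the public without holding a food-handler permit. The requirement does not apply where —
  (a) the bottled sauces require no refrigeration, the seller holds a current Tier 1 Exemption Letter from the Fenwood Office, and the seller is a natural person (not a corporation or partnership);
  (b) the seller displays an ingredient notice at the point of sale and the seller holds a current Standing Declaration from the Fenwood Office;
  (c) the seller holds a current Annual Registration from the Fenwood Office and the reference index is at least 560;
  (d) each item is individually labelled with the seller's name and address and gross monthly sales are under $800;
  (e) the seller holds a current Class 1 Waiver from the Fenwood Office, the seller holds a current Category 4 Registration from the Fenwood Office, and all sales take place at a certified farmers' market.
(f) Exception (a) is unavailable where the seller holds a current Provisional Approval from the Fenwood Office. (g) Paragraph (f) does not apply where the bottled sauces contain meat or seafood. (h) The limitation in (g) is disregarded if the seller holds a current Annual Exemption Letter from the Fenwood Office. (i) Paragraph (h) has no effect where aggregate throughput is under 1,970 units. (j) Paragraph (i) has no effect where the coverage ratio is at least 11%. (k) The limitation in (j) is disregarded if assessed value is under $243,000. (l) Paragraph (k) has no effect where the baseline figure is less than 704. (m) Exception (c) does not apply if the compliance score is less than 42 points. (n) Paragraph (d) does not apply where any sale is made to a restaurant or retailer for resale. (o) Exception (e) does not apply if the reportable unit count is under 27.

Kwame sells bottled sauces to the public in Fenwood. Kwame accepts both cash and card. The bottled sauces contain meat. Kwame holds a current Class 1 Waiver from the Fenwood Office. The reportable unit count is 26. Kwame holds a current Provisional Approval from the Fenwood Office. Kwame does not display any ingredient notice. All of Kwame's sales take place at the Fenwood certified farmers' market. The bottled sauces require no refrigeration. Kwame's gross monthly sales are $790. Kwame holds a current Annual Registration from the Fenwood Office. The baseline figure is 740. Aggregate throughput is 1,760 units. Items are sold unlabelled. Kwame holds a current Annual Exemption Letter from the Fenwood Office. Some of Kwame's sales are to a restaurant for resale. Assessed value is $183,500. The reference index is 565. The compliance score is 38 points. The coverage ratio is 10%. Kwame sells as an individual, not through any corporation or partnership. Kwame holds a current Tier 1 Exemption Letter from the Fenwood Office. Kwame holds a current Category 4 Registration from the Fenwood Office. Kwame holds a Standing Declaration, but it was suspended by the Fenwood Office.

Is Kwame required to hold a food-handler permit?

No — exception (a) applies; Kwame is not required to hold a food-handler permit.

Exception (a)'s conditions are all satisfied: the bottled sauces are shelf-stable; a current Tier 1 Exemption Letter is held; the seller is a natural person. Applying paragraphs (f)–(l): (f) operates (a current Provisional Approval is held), but is itself disapplied by (g): (g) is triggered — the bottled sauces contain meat. (h) operates (a current Annual Exemption Letter is held), but yields to (i): (i) operates against (h): aggregate throughput is 1,760 units, under the 1,970 units limit. (j), which would lift (i), is not triggered — the coverage ratio is 10%, short of 11%. So (a) applies.
Exception (b) does not apply: no ingredient notice is displayed.
Exception (c) is satisfied on its face — a current Annual Registration is held; the reference index is 565, meeting the 560 threshold. But applying paragraph (m): (m) operates against (c): the compliance score is 38 points, less than the 42 points limit. (c) is therefore removed.
Exception (d) fails — items are sold unlabelled.
Exception (e) is satisfied on its face — a current Class 1 Waiver is held; a current Category 4 Registration is held; all sales are at a certified farmers' market. But applying paragraph (o): (o) operates against (e): the reportable unit count is 26, under the 27 limit. So (e) is unavailable.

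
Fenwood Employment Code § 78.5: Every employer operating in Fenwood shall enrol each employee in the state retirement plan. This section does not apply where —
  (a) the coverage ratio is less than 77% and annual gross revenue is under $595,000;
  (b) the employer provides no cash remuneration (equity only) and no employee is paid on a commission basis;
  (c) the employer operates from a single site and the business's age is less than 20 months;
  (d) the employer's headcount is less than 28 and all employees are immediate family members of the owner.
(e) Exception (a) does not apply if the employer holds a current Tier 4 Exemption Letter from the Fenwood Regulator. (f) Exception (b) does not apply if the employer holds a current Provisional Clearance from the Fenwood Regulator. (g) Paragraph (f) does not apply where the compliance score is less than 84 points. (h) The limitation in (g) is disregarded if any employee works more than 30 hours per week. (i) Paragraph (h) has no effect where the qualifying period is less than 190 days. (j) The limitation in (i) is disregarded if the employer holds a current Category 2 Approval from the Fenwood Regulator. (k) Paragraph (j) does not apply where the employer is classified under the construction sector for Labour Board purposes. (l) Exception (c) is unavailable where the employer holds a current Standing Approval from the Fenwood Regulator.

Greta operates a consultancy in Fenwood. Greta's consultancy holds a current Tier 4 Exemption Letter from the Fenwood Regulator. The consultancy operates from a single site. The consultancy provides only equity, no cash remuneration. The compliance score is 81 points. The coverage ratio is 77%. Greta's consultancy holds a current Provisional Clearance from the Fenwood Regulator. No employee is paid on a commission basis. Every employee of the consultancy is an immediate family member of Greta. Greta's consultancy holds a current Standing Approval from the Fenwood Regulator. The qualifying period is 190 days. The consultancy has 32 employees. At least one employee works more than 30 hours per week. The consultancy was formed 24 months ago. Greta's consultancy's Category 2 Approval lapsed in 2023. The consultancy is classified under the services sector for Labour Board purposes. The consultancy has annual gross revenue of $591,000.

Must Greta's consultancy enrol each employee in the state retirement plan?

Exception (a) fails — the coverage ratio is 77%, not less than 77%.
All of (b)'s requirements are met (remuneration is equity-only; no employee is paid on commission). Turning to paragraphs (f)–(k): (f) operates against (b): a current Provisional Clearance is held. (g) applies (the compliance score is 81 points, less than the 84 points limit), but is displaced by (h): (h) operates against (g): at least one employee exceeds 30 hours/week. (i) is not triggered (the qualifying period is 190 days, not less than 190 days), so (h) stands. So (b) is unavailable.
Exception (c) fails — the business's age is 24 months, not less than 20 months.
Exception (d) fails — the employer's headcount is 32, not less than 28.
No exception is made out. Greta's consultancy falls within the general rule.

Yes — Greta's consultancy must enrol each employee in the state retirement plan.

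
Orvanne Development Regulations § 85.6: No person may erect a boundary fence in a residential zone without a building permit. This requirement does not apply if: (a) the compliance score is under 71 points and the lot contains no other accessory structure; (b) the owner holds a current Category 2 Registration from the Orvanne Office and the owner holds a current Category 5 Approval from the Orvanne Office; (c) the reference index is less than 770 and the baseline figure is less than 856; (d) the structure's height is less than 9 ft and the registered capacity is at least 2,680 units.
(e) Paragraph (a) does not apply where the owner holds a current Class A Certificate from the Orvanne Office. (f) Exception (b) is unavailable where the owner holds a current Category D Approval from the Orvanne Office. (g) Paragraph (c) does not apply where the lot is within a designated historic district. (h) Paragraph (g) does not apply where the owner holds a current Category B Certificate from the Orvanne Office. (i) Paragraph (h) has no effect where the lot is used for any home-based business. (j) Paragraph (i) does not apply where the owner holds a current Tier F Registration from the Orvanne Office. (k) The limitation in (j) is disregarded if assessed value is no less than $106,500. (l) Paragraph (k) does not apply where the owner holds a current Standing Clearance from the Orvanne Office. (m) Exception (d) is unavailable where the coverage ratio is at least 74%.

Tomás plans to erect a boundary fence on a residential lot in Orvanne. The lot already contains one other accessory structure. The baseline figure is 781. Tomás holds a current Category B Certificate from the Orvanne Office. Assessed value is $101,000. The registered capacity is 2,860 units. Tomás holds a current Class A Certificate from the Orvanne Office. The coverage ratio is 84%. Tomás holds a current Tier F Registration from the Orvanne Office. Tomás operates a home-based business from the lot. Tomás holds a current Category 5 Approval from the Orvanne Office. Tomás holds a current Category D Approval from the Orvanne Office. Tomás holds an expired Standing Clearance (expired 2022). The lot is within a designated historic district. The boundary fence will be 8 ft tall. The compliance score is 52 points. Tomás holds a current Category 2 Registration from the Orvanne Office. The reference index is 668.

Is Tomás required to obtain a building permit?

Exception (a) fails — the lot already has another accessory structure.
All of (b)'s requirements are met (a current Category 2 Registration is held; a current Category 5 Approval is held). However, paragraph (f) must be considered: (f) operates against (b): a current Category D Approval is held. So (b) is unavailable.
Exception (c) is satisfied on its face — the reference index is 668, less than the 770 limit; the baseline figure is 781, less than the 856 limit. Considering the limiting provisions: (g) would limit (c) — the lot is in a historic district — but (h) sets (g) aside: (h) operates against (g): a current Category B Certificate is held. (i) would limit (h) — a home-based business operates on the lot — but (j) sets (i) aside: (j) operates against (i): a current Tier F Registration is held. (k), which would lift (j), does not operate here — assessed value is $101,000, short of $106,500. Exception (c) stands.
Exception (d): the structure's height is 8 ft, less than the 9 ft limit; the registered capacity is 2,860 units, meeting the 2,680 units threshold — every condition holds. Turning to paragraph (m): (m) is engaged — the coverage ratio is 84%, meeting the 74% threshold. So (d) is unavailable.

No — exception (c) applies; Tomás does not need a building permit.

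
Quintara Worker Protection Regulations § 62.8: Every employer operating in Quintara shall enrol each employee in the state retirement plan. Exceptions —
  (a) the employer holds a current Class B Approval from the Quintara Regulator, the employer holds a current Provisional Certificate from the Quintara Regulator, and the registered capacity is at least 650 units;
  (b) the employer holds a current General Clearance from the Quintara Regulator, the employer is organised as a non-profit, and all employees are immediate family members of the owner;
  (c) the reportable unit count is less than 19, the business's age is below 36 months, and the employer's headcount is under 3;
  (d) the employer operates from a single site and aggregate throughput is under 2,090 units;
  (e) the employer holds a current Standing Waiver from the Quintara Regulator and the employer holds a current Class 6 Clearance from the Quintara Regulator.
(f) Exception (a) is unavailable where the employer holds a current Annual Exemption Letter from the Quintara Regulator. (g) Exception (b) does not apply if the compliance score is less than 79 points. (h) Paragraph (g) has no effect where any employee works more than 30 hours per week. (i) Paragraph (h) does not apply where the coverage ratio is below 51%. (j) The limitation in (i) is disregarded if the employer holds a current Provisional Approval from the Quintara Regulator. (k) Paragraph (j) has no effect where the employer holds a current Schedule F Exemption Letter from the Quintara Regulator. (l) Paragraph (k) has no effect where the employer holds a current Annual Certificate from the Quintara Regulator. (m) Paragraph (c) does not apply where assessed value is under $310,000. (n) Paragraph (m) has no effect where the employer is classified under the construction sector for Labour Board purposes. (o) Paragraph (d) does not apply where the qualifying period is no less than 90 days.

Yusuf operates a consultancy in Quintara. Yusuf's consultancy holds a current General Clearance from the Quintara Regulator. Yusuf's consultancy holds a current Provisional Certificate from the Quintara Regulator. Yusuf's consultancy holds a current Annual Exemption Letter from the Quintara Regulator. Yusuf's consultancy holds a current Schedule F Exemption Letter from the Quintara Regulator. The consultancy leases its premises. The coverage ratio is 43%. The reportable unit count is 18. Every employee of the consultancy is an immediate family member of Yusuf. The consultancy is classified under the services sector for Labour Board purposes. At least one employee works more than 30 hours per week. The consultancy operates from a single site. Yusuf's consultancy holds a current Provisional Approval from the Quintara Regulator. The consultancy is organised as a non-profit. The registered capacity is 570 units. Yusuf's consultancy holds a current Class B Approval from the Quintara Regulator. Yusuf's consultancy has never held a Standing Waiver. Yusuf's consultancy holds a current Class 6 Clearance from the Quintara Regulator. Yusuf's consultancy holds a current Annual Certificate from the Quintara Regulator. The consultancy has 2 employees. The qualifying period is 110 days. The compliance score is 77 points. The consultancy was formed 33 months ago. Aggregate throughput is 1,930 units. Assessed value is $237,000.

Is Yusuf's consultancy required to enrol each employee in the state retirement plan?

Exception (a) does not apply: the registered capacity is 570 units, short of 650 units.
Exception (b)'s conditions are all satisfied: a current General Clearance is held; the employer is a non-profit; every employee is an immediate family member. Considering the limiting provisions: (g) is engaged (the compliance score is 77 points, less than the 79 points limit), but is set aside by (h): (h) operates against (g): at least one employee exceeds 30 hours/week. (i) operates (the coverage ratio is 43%, below the 51% limit), but is set aside by (j): (j) operates against (i): a current Provisional Approval is held. (k) operates (a current Schedule F Exemption Letter is held), but is displaced by (l): (l) operates against (k): a current Annual Certificate is held. (b) remains available.
Exception (c) is satisfied on its face — the reportable unit count is 18, less than the 19 limit; the business's age is 33 months, below the 36 months limit; the employer's headcount is 2, under the 3 limit. But applying paragraphs (m)–(n): (m) operates — assessed value is $237,000, under the $310,000 limit. (n), which would lift (m), is inapplicable — the consultancy is classified under the services sector. Exception (c) does not apply.
All of (d)'s requirements are met (the employer operates from a single site; aggregate throughput is 1,930 units, under the 2,090 units limit). But: (o) operates against (d): the qualifying period is 110 days, meeting the 90 days threshold. So (d) is unavailable.
Exception (e) requires that the employer holds a current Standing Waiver from the Quintara Regulator; but no current Standing Waiver is held, so (e) is unavailable.

No — exception (b) applies; Yusuf's consultancy is not required to enrol each employee in the state retirement plan.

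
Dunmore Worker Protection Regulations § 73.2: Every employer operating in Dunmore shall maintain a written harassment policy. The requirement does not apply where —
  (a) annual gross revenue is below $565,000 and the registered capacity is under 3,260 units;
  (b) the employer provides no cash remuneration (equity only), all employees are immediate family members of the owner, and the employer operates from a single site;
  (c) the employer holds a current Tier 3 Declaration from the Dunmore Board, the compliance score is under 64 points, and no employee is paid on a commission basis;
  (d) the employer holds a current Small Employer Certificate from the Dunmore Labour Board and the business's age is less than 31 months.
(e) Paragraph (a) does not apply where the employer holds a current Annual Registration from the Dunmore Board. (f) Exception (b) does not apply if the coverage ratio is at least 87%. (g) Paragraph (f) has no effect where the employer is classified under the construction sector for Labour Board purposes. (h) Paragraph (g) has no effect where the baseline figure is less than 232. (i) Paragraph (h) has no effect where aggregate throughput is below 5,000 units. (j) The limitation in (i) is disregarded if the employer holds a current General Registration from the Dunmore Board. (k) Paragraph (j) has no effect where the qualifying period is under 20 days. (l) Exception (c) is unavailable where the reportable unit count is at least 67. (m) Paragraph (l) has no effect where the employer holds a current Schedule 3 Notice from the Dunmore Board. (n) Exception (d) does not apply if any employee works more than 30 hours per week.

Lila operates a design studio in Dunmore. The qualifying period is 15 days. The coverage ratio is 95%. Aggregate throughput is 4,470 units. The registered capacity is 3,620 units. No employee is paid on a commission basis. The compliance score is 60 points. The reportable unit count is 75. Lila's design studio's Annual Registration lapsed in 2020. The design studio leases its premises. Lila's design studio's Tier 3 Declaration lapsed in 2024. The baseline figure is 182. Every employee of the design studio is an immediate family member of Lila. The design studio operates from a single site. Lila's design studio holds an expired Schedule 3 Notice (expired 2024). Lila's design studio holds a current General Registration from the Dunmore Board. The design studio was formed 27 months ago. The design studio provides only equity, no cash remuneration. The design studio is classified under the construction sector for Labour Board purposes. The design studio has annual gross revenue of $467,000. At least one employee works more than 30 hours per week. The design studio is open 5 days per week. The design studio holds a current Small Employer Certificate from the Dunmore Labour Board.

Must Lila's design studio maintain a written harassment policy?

Exception (a) requires that the registered capacity is under 3,260 units; but the registered capacity is 3,620 units, not under 3,260 units, so (a) is unavailable.
Exception (b): remuneration is equity-only; every employee is an immediate family member; the employer operates from a single site — every condition holds. As to paragraphs (f)–(k): (f) operates (the coverage ratio is 95%, meeting the 87% threshold), but yields to (g): (g) operates against (f): the design studio is classified under the construction sector. (h) is engaged (the baseline figure is 182, less than the 232 limit), but is set aside by (i): (i) operates against (h): aggregate throughput is 4,470 units, below the 5,000 units limit. (j) is triggered (a current General Registration is held), but is displaced by (k): (k) is engaged — the qualifying period is 15 days, under the 20 days limit. Exception (b) stands.
Exception (c) does not apply: the Tier 3 Declaration is not current.
Exception (d) is satisfied on its face — a current Small Employer Certificate is held; the business's age is 27 months, less than the 31 months limit. But applying paragraph (n): (n) operates against (d): at least one employee exceeds 30 hours/week. Exception (d) does not apply.

No — exception (b) applies; Lila's design studio is not required to maintain a written harassment policy.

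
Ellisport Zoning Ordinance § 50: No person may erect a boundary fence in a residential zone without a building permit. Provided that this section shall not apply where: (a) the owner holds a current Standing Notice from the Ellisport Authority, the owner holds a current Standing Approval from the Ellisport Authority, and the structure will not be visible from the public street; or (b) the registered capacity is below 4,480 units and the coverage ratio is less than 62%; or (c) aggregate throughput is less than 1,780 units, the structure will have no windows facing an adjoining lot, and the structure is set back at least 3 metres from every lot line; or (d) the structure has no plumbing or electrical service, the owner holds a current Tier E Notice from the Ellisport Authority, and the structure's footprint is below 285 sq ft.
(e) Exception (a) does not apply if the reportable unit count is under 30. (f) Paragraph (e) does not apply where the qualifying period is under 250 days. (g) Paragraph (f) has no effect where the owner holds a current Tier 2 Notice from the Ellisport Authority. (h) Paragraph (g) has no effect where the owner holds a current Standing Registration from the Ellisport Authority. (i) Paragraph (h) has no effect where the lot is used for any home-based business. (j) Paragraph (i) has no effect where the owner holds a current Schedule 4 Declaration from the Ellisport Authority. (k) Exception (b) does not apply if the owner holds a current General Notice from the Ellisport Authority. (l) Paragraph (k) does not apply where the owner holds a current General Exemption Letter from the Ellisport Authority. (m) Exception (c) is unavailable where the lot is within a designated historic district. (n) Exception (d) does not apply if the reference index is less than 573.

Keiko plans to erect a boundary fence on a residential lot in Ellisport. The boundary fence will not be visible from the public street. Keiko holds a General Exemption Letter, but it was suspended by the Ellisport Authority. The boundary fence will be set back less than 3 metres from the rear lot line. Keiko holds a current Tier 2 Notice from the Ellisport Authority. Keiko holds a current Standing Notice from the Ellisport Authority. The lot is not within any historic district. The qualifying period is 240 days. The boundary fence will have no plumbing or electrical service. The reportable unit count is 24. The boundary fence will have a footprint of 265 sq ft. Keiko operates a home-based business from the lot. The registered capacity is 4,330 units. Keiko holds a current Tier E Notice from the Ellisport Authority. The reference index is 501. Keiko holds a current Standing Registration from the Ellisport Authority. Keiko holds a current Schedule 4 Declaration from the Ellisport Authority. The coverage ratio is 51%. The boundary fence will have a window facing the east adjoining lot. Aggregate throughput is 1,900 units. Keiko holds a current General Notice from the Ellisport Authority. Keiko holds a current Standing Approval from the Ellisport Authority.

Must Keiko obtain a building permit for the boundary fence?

Exception (a)'s conditions are all satisfied: a current Standing Notice is held; a current Standing Approval is held; the structure will not be visible from the street. Applying paragraphs (e)–(j): (e) would limit (a) — the reportable unit count is 24, under the 30 limit — but (f) sets (e) aside: (f) operates against (e): the qualifying period is 240 days, under the 250 days limit. (g) would limit (f) — a current Tier 2 Notice is held — but (h) sets (g) aside: (h) is engaged — a current Standing Registration is held. (i) would limit (h) — a home-based business operates on the lot — but (j) sets (i) aside: (j) operates — a current Schedule 4 Declaration is held. Exception (a) stands.
Exception (b): the registered capacity is 4,330 units, below the 4,480 units limit; the coverage ratio is 51%, less than the 62% limit — every condition holds. Turning to paragraphs (k)–(l): (k) is triggered — a current General Notice is held. (l) is inapplicable (no current General Exemption Letter is held), so (k) stands. Exception (b) does not apply.
Exception (c) does not apply: aggregate throughput is 1,900 units, not less than 1,780 units.
Exception (d)'s conditions are all satisfied: there is no plumbing or electrical service; a current Tier E Notice is held; the structure's footprint is 265 sq ft, below the 285 sq ft limit. But applying paragraph (n): (n) operates against (d): the reference index is 501, less than the 573 limit. So (d) is unavailable.

No — exception (a) applies; Keiko does not need a building permit.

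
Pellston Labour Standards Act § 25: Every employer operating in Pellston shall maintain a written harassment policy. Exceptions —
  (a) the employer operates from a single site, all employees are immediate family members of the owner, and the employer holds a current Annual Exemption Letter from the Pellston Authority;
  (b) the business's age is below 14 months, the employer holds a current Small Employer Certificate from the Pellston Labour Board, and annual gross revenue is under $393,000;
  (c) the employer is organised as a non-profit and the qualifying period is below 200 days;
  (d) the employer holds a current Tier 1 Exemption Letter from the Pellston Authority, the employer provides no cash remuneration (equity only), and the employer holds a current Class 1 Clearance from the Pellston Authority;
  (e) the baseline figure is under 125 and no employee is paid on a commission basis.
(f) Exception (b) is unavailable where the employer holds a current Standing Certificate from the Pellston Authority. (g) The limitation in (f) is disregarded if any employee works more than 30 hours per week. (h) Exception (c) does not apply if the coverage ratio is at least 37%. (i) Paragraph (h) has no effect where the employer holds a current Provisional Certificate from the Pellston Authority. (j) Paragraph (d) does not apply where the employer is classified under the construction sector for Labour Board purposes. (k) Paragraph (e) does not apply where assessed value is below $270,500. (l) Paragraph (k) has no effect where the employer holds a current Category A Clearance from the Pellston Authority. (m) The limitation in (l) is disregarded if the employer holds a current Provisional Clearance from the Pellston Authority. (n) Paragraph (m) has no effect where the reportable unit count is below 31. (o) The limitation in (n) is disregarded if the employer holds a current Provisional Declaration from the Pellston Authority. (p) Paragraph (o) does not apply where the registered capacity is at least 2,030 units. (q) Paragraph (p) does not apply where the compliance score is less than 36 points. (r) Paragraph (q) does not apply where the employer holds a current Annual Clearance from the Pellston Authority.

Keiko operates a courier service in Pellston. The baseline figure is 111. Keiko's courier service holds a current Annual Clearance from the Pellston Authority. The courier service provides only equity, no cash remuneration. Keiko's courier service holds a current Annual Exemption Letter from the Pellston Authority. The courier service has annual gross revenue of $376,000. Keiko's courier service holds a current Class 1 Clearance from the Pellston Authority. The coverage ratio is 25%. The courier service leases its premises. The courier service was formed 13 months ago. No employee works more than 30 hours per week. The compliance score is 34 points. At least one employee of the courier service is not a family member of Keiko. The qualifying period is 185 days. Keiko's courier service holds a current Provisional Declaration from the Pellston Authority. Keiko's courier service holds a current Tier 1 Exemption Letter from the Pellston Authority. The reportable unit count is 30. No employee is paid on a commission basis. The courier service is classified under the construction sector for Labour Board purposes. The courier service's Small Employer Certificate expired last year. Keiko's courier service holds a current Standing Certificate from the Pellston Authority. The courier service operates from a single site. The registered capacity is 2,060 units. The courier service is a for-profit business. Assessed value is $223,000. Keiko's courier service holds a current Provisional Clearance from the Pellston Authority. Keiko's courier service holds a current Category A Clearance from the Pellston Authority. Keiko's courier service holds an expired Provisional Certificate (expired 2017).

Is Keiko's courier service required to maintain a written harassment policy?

No — exception (e) applies; Keiko's courier service is not required to maintain a written harassment policy.

Exception (a) fails — at least one employee is not a family member.
Exception (b) fails — the Small Employer Certificate has expired.
Exception (c) fails — the employer is for-profit.
Exception (d): a current Tier 1 Exemption Letter is held; remuneration is equity-only; a current Class 1 Clearance is held — every condition holds. Turning to paragraph (j): (j) operates against (d): the courier service is classified under the construction sector. Exception (d) does not apply.
All of (e)'s requirements are met (the baseline figure is 111, under the 125 limit; no employee is paid on commission). Applying paragraphs (k)–(r): (k) operates (assessed value is $223,000, below the $270,500 limit), but yields to (l): (l) operates against (k): a current Category A Clearance is held. (m) is engaged (a current Provisional Clearance is held), but is overridden by (n): (n) operates — the reportable unit count is 30, below the 31 limit. (o) would limit (n) — a current Provisional Declaration is held — but (p) sets (o) aside: (p) is engaged — the registered capacity is 2,060 units, meeting the 2,030 units threshold. (q) is engaged (the compliance score is 34 points, less than the 36 points limit), but yields to (r): (r) operates against (q): a current Annual Clearance is held. So (e) applies.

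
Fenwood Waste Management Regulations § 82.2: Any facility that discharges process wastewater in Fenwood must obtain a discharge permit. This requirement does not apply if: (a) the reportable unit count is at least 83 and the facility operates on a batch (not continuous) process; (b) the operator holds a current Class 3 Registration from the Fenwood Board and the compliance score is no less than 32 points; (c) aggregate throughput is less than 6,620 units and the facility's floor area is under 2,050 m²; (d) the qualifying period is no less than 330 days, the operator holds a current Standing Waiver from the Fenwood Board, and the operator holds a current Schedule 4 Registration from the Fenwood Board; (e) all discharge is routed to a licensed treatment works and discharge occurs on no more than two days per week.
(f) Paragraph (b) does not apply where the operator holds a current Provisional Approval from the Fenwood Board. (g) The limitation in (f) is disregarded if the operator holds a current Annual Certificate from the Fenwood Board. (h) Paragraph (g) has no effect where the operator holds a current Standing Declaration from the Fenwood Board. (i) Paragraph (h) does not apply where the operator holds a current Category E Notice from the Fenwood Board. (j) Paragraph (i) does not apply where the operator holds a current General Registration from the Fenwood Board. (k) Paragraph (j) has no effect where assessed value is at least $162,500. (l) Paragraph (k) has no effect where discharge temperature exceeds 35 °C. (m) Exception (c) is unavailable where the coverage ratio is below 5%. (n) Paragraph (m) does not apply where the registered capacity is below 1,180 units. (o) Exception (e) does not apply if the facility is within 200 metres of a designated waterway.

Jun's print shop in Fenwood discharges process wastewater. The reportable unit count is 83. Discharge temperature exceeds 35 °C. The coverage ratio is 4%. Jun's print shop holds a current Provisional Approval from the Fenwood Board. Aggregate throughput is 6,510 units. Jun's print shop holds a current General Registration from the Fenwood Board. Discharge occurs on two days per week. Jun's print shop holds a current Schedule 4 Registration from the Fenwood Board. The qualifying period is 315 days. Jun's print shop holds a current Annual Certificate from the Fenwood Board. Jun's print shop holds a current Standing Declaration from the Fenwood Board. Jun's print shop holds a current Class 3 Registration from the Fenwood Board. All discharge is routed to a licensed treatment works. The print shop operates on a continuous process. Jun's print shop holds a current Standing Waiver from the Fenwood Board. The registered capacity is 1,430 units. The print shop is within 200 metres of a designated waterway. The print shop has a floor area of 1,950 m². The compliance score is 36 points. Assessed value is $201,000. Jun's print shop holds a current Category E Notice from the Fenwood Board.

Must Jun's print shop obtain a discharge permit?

Yes — Jun's print shop must obtain a discharge permit.

Exception (a) requires that the facility operates on a batch (not continuous) process; but the facility operates on a continuous process, so (a) is unavailable.
Exception (b) is satisfied on its face — a current Class 3 Registration is held; the compliance score is 36 points, meeting the 32 points threshold. Turning to paragraphs (f)–(l): (f) applies — a current Provisional Approval is held. (g) is triggered (a current Annual Certificate is held), but is displaced by (h): (h) operates — a current Standing Declaration is held. (i) operates (a current Category E Notice is held), but is set aside by (j): (j) is engaged — a current General Registration is held. (k) would limit (j) — assessed value is $201,000, meeting the $162,500 threshold — but (l) sets (k) aside: (l) operates — discharge temperature exceeds 35 °C. Exception (b) does not apply.
All of (c)'s requirements are met (aggregate throughput is 6,510 units, less than the 6,620 units limit; the facility's floor area is 1,950 m², under the 2,050 m² limit). But: (m) is triggered — the coverage ratio is 4%, below the 5% limit. (n), which would lift (m), does not operate here — the registered capacity is 1,430 units, not below 1,180 units. So (c) is unavailable.
Exception (d) requires that the qualifying period is no less than 330 days; but the qualifying period is 315 days, short of 330 days, so (d) is unavailable.
Exception (e) is satisfied on its face — discharge is routed to a licensed treatment works; discharge occurs on no more than two days per week. Turning to paragraph (o): (o) operates against (e): the print shop is within 200 m of a designated waterway. So (e) is unavailable.
None of the exceptions is available; § 82.2 applies in full.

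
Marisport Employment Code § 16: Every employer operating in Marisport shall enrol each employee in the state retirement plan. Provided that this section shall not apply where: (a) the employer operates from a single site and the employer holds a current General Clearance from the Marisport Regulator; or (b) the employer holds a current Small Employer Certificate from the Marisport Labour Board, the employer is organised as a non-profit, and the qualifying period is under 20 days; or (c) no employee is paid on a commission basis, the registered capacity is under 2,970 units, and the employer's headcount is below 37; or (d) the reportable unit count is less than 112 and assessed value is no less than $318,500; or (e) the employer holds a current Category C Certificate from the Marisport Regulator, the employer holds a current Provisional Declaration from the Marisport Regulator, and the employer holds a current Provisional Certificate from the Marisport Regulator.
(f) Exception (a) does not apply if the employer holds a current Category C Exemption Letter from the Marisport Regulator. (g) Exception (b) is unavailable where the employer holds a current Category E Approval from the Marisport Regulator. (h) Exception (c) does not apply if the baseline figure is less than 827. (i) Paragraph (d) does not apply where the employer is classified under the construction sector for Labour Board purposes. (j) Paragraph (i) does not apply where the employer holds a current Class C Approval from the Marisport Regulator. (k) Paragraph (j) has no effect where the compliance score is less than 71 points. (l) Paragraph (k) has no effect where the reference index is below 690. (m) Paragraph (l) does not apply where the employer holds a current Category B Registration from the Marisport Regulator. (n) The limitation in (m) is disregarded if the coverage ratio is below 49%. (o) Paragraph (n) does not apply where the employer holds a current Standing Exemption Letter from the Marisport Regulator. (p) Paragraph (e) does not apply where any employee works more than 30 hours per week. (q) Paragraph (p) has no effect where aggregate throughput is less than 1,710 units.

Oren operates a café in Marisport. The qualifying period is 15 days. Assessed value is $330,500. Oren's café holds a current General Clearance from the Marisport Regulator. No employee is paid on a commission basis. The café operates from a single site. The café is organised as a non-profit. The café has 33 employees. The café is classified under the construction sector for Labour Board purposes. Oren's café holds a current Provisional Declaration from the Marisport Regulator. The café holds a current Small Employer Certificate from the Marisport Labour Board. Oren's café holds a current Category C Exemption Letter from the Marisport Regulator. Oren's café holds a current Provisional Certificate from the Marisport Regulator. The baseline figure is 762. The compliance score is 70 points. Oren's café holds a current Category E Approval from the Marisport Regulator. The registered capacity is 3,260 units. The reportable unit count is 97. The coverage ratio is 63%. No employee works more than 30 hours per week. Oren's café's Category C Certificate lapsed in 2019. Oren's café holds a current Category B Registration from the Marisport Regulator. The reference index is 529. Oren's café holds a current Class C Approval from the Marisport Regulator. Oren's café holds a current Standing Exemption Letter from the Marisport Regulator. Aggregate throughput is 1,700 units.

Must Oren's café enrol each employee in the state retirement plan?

Yes — Oren's café must enrol each employee in the state retirement plan.

All of (a)'s requirements are met (the employer operates from a single site; a current General Clearance is held). Turning to paragraph (f): (f) operates against (a): a current Category C Exemption Letter is held. Exception (a) does not apply.
All of (b)'s requirements are met (a current Small Employer Certificate is held; the employer is a non-profit; the qualifying period is 15 days, under the 20 days limit). Turning to paragraph (g): (g) applies — a current Category E Approval is held. So (b) is unavailable.
Exception (c) requires that the registered capacity is under 2,970 units; but the registered capacity is 3,260 units, not under 2,970 units, so (c) is unavailable.
All of (d)'s requirements are met (the reportable unit count is 97, less than the 112 limit; assessed value is $330,500, meeting the $318,500 threshold). But applying paragraphs (i)–(o): (i) operates — the café is classified under the construction sector. (j) would limit (i) — a current Class C Approval is held — but (k) sets (j) aside: (k) operates against (j): the compliance score is 70 points, less than the 71 points limit. (l) is triggered (the reference index is 529, below the 690 limit), but yields to (m): (m) is triggered — a current Category B Registration is held. (n), which would lift (m), is inapplicable — the coverage ratio is 63%, not below 49%. (d) is therefore removed.
Exception (e) does not apply: no current Category C Certificate is held.
No exception displaces § 16.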